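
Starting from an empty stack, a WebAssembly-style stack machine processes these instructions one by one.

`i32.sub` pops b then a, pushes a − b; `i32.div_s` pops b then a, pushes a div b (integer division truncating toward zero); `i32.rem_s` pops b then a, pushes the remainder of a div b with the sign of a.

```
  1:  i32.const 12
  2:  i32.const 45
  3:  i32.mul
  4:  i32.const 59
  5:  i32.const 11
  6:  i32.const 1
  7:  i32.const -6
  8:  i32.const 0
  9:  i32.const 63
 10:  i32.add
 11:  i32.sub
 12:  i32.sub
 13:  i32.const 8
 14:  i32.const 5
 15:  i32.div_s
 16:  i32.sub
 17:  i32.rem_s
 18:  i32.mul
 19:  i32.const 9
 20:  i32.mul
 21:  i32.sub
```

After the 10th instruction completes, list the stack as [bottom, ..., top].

i32.const 12 : [12]
i32.const 45 : [12, 45]
i32.mul      : [540]
i32.const 59 : [540, 59]
i32.const 11 : [540, 59, 11]
i32.const 1  : [540, 59, 11, 1]
i32.const -6 : [540, 59, 11, 1, -6]
i32.const 0  : [540, 59, 11, 1, -6, 0]
i32.const 63 : [540, 59, 11, 1, -6, 0, 63]
i32.add      : [540, 59, 11, 1, -6, 63]

[540, 59, 11, 1, -6, 63]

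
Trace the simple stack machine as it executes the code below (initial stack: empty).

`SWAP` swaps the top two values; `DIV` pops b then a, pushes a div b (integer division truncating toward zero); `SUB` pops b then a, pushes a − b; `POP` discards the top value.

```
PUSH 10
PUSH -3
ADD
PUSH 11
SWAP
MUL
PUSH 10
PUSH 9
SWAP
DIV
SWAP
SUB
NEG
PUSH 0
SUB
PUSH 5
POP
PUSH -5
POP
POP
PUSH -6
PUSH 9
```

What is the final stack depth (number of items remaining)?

PUSH 10 → [10]
PUSH -3 → [10, -3]
ADD     → [7]
PUSH 11 → [7, 11]
SWAP    → [11, 7]
MUL     → [77]
PUSH 10 → [77, 10]
PUSH 9  → [77, 10, 9]
SWAP    → [77, 9, 10]
DIV     → [77, 0]
SWAP    → [0, 77]
SUB     → [-77]
NEG     → [77]
PUSH 0  → [77, 0]
SUB     → [77]
PUSH 5  → [77, 5]
POP     → [77]
PUSH -5 → [77, -5]
POP     → [77]
POP     → []
PUSH -6 → [-6]
PUSH 9  → [-6, 9]

2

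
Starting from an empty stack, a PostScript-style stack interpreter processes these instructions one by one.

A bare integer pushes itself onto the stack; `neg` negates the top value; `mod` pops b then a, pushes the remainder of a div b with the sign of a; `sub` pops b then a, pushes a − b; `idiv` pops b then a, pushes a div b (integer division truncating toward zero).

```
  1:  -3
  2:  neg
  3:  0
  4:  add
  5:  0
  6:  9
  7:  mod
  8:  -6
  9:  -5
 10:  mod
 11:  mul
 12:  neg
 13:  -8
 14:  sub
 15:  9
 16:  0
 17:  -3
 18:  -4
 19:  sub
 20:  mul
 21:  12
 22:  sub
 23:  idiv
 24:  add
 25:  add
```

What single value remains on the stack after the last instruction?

11

-3   : [-3]
neg  : [3]
0    : [3, 0]
add  : [3]
0    : [3, 0]
9    : [3, 0, 9]
mod  : [3, 0]
-6   : [3, 0, -6]
-5   : [3, 0, -6, -5]
mod  : [3, 0, -1]
mul  : [3, 0]
neg  : [3, 0]
-8   : [3, 0, -8]
sub  : [3, 8]
9    : [3, 8, 9]
0    : [3, 8, 9, 0]
-3   : [3, 8, 9, 0, -3]
-4   : [3, 8, 9, 0, -3, -4]
sub  : [3, 8, 9, 0, 1]
mul  : [3, 8, 9, 0]
12   : [3, 8, 9, 0, 12]
sub  : [3, 8, 9, -12]
idiv : [3, 8, 0]
add  : [3, 8]
add  : [11]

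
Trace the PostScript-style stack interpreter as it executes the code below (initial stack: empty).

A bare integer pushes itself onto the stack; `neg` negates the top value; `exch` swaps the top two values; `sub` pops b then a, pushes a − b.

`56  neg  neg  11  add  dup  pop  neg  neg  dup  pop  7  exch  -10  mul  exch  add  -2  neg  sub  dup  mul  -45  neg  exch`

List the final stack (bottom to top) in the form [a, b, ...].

56   → 56
neg  → -56
neg  → 56
11   → 56 11
add  → 67
dup  → 67 67
pop  → 67
neg  → -67
neg  → 67
dup  → 67 67
pop  → 67
7    → 67 7
exch → 7 67
-10  → 7 67 -10
mul  → 7 -670
exch → -670 7
add  → -663
-2   → -663 -2
neg  → -663 2
sub  → -665
dup  → -665 -665
mul  → 442225
-45  → 442225 -45
neg  → 442225 45
exch → 45 442225

[45, 442225]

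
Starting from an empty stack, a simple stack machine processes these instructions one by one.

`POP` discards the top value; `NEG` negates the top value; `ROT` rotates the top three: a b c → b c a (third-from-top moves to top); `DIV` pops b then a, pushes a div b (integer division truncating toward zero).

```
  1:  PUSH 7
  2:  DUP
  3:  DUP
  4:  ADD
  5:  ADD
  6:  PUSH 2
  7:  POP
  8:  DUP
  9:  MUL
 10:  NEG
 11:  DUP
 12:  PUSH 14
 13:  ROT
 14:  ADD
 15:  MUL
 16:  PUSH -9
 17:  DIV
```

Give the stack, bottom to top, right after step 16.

[188307, -9]

PUSH 7  : [7]
DUP     : [7, 7]
DUP     : [7, 7, 7]
ADD     : [7, 14]
ADD     : [21]
PUSH 2  : [21, 2]
POP     : [21]
DUP     : [21, 21]
MUL     : [441]
NEG     : [-441]
DUP     : [-441, -441]
PUSH 14 : [-441, -441, 14]
ROT     : [-441, 14, -441]
ADD     : [-441, -427]
MUL     : [188307]
PUSH -9 : [188307, -9]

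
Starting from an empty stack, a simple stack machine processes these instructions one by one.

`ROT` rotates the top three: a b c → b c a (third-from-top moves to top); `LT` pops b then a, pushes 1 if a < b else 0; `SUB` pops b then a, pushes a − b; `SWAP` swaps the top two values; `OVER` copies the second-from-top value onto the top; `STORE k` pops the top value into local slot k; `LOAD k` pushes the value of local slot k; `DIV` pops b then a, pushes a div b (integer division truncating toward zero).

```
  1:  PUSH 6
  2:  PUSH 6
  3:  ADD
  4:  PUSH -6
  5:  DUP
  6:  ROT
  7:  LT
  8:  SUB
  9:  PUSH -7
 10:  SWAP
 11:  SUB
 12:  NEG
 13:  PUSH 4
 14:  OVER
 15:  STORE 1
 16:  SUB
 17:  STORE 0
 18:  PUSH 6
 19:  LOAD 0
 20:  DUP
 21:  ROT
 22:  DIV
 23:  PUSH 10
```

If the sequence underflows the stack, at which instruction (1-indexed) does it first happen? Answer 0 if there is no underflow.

PUSH 6   6
PUSH 6   6 6
ADD      12
PUSH -6  12 -6
DUP      12 -6 -6
ROT      -6 -6 12
LT       -6 1
SUB      -7
PUSH -7  -7 -7
SWAP     -7 -7
SUB      0
NEG      0
PUSH 4   0 4
OVER     0 4 0
STORE 1  0 4
SUB      -4
STORE 0  (empty)
PUSH 6   6
LOAD 0   6 -4
DUP      6 -4 -4
ROT      -4 -4 6
DIV      -4 0
PUSH 10  -4 0 10

0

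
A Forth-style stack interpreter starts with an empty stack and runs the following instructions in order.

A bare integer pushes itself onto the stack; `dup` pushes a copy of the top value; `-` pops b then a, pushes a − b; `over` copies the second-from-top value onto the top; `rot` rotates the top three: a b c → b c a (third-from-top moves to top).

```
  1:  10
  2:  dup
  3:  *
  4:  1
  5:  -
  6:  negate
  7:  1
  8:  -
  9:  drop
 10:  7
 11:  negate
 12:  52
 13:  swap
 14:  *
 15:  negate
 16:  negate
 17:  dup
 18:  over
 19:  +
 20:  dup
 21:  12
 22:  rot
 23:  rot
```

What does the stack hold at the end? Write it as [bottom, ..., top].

[-364, 12, -728, -728]

10     : [10]
dup    : [10, 10]
*      : [100]
1      : [100, 1]
-      : [99]
negate : [-99]
1      : [-99, 1]
-      : [-100]
drop   : []
7      : [7]
negate : [-7]
52     : [-7, 52]
swap   : [52, -7]
*      : [-364]
negate : [364]
negate : [-364]
dup    : [-364, -364]
over   : [-364, -364, -364]
+      : [-364, -728]
dup    : [-364, -728, -728]
12     : [-364, -728, -728, 12]
rot    : [-364, -728, 12, -728]
rot    : [-364, 12, -728, -728]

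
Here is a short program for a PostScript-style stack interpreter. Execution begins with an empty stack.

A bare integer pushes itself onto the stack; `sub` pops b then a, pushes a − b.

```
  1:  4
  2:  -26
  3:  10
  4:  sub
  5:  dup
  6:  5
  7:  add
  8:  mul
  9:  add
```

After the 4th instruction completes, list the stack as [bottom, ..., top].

[4, -36]

4    [4]
-26  [4, -26]
10   [4, -26, 10]
sub  [4, -36]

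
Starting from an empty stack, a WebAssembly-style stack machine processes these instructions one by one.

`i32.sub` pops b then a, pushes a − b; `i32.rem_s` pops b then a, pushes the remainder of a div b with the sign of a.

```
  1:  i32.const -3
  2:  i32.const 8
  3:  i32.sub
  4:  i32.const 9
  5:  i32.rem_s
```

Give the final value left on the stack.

-2

i32.const -3 → -3
i32.const 8  → -3 8
i32.sub      → -11
i32.const 9  → -11 9
i32.rem_s    → -2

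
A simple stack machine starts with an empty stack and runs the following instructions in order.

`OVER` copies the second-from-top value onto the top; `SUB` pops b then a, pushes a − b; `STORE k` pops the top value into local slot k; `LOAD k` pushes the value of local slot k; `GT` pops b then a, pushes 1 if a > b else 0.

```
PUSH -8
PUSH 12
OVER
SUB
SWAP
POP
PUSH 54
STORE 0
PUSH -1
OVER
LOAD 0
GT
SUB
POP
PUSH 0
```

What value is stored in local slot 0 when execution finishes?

PUSH -8 -> [-8]
PUSH 12 -> [-8, 12]
OVER    -> [-8, 12, -8]
SUB     -> [-8, 20]
SWAP    -> [20, -8]
POP     -> [20]
PUSH 54 -> [20, 54]
STORE 0 -> [20]
PUSH -1 -> [20, -1]
OVER    -> [20, -1, 20]
LOAD 0  -> [20, -1, 20, 54]
GT      -> [20, -1, 0]
SUB     -> [20, -1]
POP     -> [20]
PUSH 0  -> [20, 0]

54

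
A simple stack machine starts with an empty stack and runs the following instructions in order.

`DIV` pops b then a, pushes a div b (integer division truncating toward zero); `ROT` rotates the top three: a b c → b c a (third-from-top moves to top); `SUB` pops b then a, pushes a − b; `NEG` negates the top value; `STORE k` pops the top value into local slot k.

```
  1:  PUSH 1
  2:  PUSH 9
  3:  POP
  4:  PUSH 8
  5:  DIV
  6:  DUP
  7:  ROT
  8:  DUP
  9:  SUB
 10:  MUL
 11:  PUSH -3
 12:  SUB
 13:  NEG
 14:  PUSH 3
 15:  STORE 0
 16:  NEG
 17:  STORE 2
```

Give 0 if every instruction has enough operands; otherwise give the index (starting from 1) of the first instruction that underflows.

PUSH 1 : [1]
PUSH 9 : [1, 9]
POP    : [1]
PUSH 8 : [1, 8]
DIV    : [0]
DUP    : [0, 0]
ROT  — needs 3 operands, stack has 2 → underflow

7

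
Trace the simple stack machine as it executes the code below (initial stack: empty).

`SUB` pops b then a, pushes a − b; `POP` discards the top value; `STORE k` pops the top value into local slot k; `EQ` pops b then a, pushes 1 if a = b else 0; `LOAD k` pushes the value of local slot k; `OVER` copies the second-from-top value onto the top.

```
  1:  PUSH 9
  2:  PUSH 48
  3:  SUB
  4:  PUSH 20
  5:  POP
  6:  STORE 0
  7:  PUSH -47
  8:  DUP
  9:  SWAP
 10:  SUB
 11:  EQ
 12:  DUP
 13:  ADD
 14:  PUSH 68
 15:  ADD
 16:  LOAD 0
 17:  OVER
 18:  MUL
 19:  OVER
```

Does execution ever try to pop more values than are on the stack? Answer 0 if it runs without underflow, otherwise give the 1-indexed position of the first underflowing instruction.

PUSH 9   → 9
PUSH 48  → 9 48
SUB      → -39
PUSH 20  → -39 20
POP      → -39
STORE 0  → (empty)
PUSH -47 → -47
DUP      → -47 -47
SWAP     → -47 -47
SUB      → 0
EQ  — needs 2 operands, stack has 1 → underflow

11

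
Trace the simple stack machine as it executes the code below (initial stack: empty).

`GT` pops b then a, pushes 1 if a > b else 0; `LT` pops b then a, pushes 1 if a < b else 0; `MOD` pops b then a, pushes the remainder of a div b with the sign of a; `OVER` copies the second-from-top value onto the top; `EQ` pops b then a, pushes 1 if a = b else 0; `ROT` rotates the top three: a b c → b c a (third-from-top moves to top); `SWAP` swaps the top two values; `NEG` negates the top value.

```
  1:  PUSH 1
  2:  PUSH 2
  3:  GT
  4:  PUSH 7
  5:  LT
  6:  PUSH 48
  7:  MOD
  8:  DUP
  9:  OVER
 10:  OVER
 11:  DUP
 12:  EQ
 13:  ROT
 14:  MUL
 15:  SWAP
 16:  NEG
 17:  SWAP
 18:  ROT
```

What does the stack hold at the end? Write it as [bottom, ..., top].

PUSH 1  -> 1
PUSH 2  -> 1 2
GT      -> 0
PUSH 7  -> 0 7
LT      -> 1
PUSH 48 -> 1 48
MOD     -> 1
DUP     -> 1 1
OVER    -> 1 1 1
OVER    -> 1 1 1 1
DUP     -> 1 1 1 1 1
EQ      -> 1 1 1 1
ROT     -> 1 1 1 1
MUL     -> 1 1 1
SWAP    -> 1 1 1
NEG     -> 1 1 -1
SWAP    -> 1 -1 1
ROT     -> -1 1 1

[-1, 1, 1]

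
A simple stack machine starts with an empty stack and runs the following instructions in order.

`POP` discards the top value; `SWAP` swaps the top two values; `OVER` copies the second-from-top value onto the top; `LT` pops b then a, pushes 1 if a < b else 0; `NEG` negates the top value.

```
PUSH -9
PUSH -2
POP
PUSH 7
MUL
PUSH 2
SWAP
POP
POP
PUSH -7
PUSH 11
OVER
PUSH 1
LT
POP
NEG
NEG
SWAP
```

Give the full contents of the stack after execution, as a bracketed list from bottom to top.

[11, -7]

PUSH -9 → [-9]
PUSH -2 → [-9, -2]
POP     → [-9]
PUSH 7  → [-9, 7]
MUL     → [-63]
PUSH 2  → [-63, 2]
SWAP    → [2, -63]
POP     → [2]
POP     → []
PUSH -7 → [-7]
PUSH 11 → [-7, 11]
OVER    → [-7, 11, -7]
PUSH 1  → [-7, 11, -7, 1]
LT      → [-7, 11, 1]
POP     → [-7, 11]
NEG     → [-7, -11]
NEG     → [-7, 11]
SWAP    → [11, -7]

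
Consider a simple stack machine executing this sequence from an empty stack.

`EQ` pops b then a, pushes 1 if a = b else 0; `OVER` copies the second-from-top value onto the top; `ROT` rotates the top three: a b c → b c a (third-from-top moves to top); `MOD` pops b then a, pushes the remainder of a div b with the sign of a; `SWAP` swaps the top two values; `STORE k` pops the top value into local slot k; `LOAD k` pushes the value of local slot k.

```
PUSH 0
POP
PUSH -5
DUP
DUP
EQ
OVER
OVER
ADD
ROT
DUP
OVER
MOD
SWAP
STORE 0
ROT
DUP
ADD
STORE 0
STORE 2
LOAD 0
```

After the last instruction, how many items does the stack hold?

2

PUSH 0  → [0]
POP     → []
PUSH -5 → [-5]
DUP     → [-5, -5]
DUP     → [-5, -5, -5]
EQ      → [-5, 1]
OVER    → [-5, 1, -5]
OVER    → [-5, 1, -5, 1]
ADD     → [-5, 1, -4]
ROT     → [1, -4, -5]
DUP     → [1, -4, -5, -5]
OVER    → [1, -4, -5, -5, -5]
MOD     → [1, -4, -5, 0]
SWAP    → [1, -4, 0, -5]
STORE 0 → [1, -4, 0]
ROT     → [-4, 0, 1]
DUP     → [-4, 0, 1, 1]
ADD     → [-4, 0, 2]
STORE 0 → [-4, 0]
STORE 2 → [-4]
LOAD 0  → [-4, 2]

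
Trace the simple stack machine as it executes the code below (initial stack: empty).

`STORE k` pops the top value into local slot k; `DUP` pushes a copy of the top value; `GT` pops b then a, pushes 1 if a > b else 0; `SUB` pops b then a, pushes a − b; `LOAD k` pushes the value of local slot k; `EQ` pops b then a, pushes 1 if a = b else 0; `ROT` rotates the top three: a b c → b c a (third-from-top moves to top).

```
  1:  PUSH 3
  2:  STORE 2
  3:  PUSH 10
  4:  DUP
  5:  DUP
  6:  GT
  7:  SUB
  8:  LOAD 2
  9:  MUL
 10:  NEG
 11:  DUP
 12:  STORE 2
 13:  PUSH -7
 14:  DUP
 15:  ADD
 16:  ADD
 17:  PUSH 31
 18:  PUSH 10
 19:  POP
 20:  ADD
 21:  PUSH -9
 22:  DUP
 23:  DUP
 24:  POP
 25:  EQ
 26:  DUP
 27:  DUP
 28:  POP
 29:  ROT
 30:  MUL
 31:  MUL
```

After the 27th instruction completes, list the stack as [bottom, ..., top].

PUSH 3  -> [3]
STORE 2 -> []
PUSH 10 -> [10]
DUP     -> [10, 10]
DUP     -> [10, 10, 10]
GT      -> [10, 0]
SUB     -> [10]
LOAD 2  -> [10, 3]
MUL     -> [30]
NEG     -> [-30]
DUP     -> [-30, -30]
STORE 2 -> [-30]
PUSH -7 -> [-30, -7]
DUP     -> [-30, -7, -7]
ADD     -> [-30, -14]
ADD     -> [-44]
PUSH 31 -> [-44, 31]
PUSH 10 -> [-44, 31, 10]
POP     -> [-44, 31]
ADD     -> [-13]
PUSH -9 -> [-13, -9]
DUP     -> [-13, -9, -9]
DUP     -> [-13, -9, -9, -9]
POP     -> [-13, -9, -9]
EQ      -> [-13, 1]
DUP     -> [-13, 1, 1]
DUP     -> [-13, 1, 1, 1]

[-13, 1, 1, 1]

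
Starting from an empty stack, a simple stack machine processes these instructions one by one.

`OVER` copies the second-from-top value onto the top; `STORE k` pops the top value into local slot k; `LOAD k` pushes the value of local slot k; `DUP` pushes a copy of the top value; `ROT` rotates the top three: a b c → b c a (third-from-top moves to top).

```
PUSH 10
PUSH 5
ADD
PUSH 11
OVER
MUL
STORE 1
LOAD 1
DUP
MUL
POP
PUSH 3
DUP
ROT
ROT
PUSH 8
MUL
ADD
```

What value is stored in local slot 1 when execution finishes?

165

PUSH 10 -> [10]
PUSH 5  -> [10, 5]
ADD     -> [15]
PUSH 11 -> [15, 11]
OVER    -> [15, 11, 15]
MUL     -> [15, 165]
STORE 1 -> [15]
LOAD 1  -> [15, 165]
DUP     -> [15, 165, 165]
MUL     -> [15, 27225]
POP     -> [15]
PUSH 3  -> [15, 3]
DUP     -> [15, 3, 3]
ROT     -> [3, 3, 15]
ROT     -> [3, 15, 3]
PUSH 8  -> [3, 15, 3, 8]
MUL     -> [3, 15, 24]
ADD     -> [3, 39]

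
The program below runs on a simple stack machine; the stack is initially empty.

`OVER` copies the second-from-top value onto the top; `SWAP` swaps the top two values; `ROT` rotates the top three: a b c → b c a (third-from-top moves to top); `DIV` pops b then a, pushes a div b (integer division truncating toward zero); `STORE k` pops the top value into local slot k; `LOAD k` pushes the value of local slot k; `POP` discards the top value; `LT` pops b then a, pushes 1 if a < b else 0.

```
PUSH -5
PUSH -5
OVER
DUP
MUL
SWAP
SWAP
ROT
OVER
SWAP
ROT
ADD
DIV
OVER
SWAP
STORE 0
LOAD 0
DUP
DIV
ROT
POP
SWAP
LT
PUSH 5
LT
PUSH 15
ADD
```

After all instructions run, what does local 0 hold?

PUSH -5 → -5
PUSH -5 → -5 -5
OVER    → -5 -5 -5
DUP     → -5 -5 -5 -5
MUL     → -5 -5 25
SWAP    → -5 25 -5
SWAP    → -5 -5 25
ROT     → -5 25 -5
OVER    → -5 25 -5 25
SWAP    → -5 25 25 -5
ROT     → -5 25 -5 25
ADD     → -5 25 20
DIV     → -5 1
OVER    → -5 1 -5
SWAP    → -5 -5 1
STORE 0 → -5 -5
LOAD 0  → -5 -5 1
DUP     → -5 -5 1 1
DIV     → -5 -5 1
ROT     → -5 1 -5
POP     → -5 1
SWAP    → 1 -5
LT      → 0
PUSH 5  → 0 5
LT      → 1
PUSH 15 → 1 15
ADD     → 16

1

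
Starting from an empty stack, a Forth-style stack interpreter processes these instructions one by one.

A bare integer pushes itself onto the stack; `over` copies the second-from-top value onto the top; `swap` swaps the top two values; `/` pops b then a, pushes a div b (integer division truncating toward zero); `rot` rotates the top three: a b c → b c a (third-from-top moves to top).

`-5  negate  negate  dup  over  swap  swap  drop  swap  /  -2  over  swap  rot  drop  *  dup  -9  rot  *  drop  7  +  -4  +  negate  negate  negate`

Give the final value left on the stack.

-5     : -5
negate : 5
negate : -5
dup    : -5 -5
over   : -5 -5 -5
swap   : -5 -5 -5
swap   : -5 -5 -5
drop   : -5 -5
swap   : -5 -5
/      : 1
-2     : 1 -2
over   : 1 -2 1
swap   : 1 1 -2
rot    : 1 -2 1
drop   : 1 -2
*      : -2
dup    : -2 -2
-9     : -2 -2 -9
rot    : -2 -9 -2
*      : -2 18
drop   : -2
7      : -2 7
+      : 5
-4     : 5 -4
+      : 1
negate : -1
negate : 1
negate : -1

-1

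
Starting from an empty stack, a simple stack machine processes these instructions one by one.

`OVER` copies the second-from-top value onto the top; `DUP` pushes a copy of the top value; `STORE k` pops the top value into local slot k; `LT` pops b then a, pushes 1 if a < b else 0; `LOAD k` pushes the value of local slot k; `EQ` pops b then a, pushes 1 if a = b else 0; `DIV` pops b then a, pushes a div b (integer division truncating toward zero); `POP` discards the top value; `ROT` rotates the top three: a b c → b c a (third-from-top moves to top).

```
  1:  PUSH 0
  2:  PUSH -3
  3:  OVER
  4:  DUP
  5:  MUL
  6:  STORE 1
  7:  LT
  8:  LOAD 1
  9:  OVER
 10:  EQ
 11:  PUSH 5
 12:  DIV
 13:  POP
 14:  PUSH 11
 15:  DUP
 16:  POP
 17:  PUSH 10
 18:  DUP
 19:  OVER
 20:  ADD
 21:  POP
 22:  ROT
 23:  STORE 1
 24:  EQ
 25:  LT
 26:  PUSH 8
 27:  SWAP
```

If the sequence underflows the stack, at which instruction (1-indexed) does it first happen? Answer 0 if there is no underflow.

25

PUSH 0  → 0
PUSH -3 → 0 -3
OVER    → 0 -3 0
DUP     → 0 -3 0 0
MUL     → 0 -3 0
STORE 1 → 0 -3
LT      → 0
LOAD 1  → 0 0
OVER    → 0 0 0
EQ      → 0 1
PUSH 5  → 0 1 5
DIV     → 0 0
POP     → 0
PUSH 11 → 0 11
DUP     → 0 11 11
POP     → 0 11
PUSH 10 → 0 11 10
DUP     → 0 11 10 10
OVER    → 0 11 10 10 10
ADD     → 0 11 10 20
POP     → 0 11 10
ROT     → 11 10 0
STORE 1 → 11 10
EQ      → 0
LT  — needs 2 operands, stack has 1 → underflow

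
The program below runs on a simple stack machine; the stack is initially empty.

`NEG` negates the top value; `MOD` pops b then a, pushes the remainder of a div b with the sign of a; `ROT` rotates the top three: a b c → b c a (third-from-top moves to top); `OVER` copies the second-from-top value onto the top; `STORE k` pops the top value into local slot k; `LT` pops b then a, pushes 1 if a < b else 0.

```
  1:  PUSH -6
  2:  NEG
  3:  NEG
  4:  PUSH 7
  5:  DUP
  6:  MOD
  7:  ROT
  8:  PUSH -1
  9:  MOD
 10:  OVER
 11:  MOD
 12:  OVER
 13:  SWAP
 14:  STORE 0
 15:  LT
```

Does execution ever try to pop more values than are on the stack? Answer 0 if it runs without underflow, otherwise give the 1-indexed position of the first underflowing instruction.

7

PUSH -6 -> [-6]
NEG     -> [6]
NEG     -> [-6]
PUSH 7  -> [-6, 7]
DUP     -> [-6, 7, 7]
MOD     -> [-6, 0]
ROT  — needs 3 operands, stack has 2 → underflow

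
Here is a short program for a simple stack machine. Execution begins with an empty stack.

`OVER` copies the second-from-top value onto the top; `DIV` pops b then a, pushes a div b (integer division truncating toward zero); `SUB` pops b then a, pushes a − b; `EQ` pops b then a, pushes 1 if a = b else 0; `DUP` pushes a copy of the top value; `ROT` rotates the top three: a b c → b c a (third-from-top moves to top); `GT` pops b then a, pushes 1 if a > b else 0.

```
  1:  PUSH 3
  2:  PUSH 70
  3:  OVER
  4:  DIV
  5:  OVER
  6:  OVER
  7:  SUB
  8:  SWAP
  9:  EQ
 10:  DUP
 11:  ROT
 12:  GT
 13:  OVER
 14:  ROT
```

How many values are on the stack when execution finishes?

3

PUSH 3  → [3]
PUSH 70 → [3, 70]
OVER    → [3, 70, 3]
DIV     → [3, 23]
OVER    → [3, 23, 3]
OVER    → [3, 23, 3, 23]
SUB     → [3, 23, -20]
SWAP    → [3, -20, 23]
EQ      → [3, 0]
DUP     → [3, 0, 0]
ROT     → [0, 0, 3]
GT      → [0, 0]
OVER    → [0, 0, 0]
ROT     → [0, 0, 0]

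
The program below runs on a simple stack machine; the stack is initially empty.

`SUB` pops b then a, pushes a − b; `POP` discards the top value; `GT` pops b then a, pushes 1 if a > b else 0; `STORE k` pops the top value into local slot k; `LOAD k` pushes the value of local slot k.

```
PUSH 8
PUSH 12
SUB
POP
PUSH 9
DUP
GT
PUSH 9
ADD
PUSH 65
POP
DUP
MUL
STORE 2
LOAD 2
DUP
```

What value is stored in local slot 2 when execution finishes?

81

PUSH 8  -> [8]
PUSH 12 -> [8, 12]
SUB     -> [-4]
POP     -> []
PUSH 9  -> [9]
DUP     -> [9, 9]
GT      -> [0]
PUSH 9  -> [0, 9]
ADD     -> [9]
PUSH 65 -> [9, 65]
POP     -> [9]
DUP     -> [9, 9]
MUL     -> [81]
STORE 2 -> []
LOAD 2  -> [81]
DUP     -> [81, 81]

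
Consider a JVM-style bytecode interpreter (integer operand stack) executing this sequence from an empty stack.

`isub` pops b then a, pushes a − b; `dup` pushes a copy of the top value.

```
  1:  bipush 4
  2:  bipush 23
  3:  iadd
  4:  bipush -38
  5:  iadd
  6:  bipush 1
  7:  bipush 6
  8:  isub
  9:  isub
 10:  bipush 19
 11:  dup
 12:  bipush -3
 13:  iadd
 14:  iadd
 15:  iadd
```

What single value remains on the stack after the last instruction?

29

bipush 4   : [4]
bipush 23  : [4, 23]
iadd       : [27]
bipush -38 : [27, -38]
iadd       : [-11]
bipush 1   : [-11, 1]
bipush 6   : [-11, 1, 6]
isub       : [-11, -5]
isub       : [-6]
bipush 19  : [-6, 19]
dup        : [-6, 19, 19]
bipush -3  : [-6, 19, 19, -3]
iadd       : [-6, 19, 16]
iadd       : [-6, 35]
iadd       : [29]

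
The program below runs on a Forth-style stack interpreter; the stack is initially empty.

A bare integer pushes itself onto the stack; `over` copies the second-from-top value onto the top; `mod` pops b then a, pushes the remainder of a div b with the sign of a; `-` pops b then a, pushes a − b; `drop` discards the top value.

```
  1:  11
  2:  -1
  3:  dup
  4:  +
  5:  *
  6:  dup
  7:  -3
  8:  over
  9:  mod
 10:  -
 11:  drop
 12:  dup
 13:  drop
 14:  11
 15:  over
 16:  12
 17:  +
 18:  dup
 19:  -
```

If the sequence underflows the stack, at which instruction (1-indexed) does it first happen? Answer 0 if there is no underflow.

11    11
-1    11 -1
dup   11 -1 -1
+     11 -2
*     -22
dup   -22 -22
-3    -22 -22 -3
over  -22 -22 -3 -22
mod   -22 -22 -3
-     -22 -19
drop  -22
dup   -22 -22
drop  -22
11    -22 11
over  -22 11 -22
12    -22 11 -22 12
+     -22 11 -10
dup   -22 11 -10 -10
-     -22 11 0

0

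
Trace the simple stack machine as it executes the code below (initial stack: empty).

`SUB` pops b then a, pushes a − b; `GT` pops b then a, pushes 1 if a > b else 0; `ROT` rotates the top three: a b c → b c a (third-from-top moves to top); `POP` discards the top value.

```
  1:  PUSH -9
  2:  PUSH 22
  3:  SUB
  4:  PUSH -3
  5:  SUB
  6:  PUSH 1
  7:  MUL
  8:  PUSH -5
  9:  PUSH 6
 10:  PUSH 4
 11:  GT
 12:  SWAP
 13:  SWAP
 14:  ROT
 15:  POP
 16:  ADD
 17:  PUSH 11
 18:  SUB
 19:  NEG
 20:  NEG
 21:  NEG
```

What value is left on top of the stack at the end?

15

PUSH -9  [-9]
PUSH 22  [-9, 22]
SUB      [-31]
PUSH -3  [-31, -3]
SUB      [-28]
PUSH 1   [-28, 1]
MUL      [-28]
PUSH -5  [-28, -5]
PUSH 6   [-28, -5, 6]
PUSH 4   [-28, -5, 6, 4]
GT       [-28, -5, 1]
SWAP     [-28, 1, -5]
SWAP     [-28, -5, 1]
ROT      [-5, 1, -28]
POP      [-5, 1]
ADD      [-4]
PUSH 11  [-4, 11]
SUB      [-15]
NEG      [15]
NEG      [-15]
NEG      [15]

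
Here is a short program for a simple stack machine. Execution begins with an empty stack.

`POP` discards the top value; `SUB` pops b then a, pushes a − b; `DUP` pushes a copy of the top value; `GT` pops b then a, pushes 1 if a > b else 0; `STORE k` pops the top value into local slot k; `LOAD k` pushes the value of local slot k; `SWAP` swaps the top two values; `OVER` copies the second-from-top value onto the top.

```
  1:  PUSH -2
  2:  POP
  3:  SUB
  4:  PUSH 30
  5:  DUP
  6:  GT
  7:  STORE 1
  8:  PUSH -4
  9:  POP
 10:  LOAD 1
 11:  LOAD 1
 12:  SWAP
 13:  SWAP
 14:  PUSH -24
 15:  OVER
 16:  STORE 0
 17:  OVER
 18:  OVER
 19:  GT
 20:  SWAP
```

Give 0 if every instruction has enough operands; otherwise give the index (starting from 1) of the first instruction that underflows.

PUSH -2  -2
POP      (empty)
SUB  — needs 2 operands, stack has 0 → underflow

3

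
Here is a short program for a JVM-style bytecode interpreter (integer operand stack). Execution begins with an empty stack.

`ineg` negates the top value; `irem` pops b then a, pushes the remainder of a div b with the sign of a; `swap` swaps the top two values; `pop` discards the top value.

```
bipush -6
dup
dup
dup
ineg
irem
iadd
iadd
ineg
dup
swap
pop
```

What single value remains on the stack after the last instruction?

12

bipush -6 : -6
dup       : -6 -6
dup       : -6 -6 -6
dup       : -6 -6 -6 -6
ineg      : -6 -6 -6 6
irem      : -6 -6 0
iadd      : -6 -6
iadd      : -12
ineg      : 12
dup       : 12 12
swap      : 12 12
pop       : 12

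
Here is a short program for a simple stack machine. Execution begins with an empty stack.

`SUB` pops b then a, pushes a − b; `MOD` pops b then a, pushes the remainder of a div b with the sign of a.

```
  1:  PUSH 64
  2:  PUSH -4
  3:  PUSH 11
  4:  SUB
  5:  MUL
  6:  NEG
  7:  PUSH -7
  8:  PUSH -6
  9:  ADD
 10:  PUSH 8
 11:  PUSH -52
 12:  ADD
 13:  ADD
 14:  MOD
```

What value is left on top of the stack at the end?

48

PUSH 64   64
PUSH -4   64 -4
PUSH 11   64 -4 11
SUB       64 -15
MUL       -960
NEG       960
PUSH -7   960 -7
PUSH -6   960 -7 -6
ADD       960 -13
PUSH 8    960 -13 8
PUSH -52  960 -13 8 -52
ADD       960 -13 -44
ADD       960 -57
MOD       48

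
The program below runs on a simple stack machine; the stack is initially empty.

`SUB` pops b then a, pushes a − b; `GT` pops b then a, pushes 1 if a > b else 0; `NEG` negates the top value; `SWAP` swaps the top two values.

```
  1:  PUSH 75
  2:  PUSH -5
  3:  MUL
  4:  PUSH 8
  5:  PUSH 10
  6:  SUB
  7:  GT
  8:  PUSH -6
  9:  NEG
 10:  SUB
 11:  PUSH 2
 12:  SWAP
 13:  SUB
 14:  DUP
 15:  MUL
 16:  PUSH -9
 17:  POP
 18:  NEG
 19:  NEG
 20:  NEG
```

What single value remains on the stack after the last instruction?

PUSH 75 → [75]
PUSH -5 → [75, -5]
MUL     → [-375]
PUSH 8  → [-375, 8]
PUSH 10 → [-375, 8, 10]
SUB     → [-375, -2]
GT      → [0]
PUSH -6 → [0, -6]
NEG     → [0, 6]
SUB     → [-6]
PUSH 2  → [-6, 2]
SWAP    → [2, -6]
SUB     → [8]
DUP     → [8, 8]
MUL     → [64]
PUSH -9 → [64, -9]
POP     → [64]
NEG     → [-64]
NEG     → [64]
NEG     → [-64]

-64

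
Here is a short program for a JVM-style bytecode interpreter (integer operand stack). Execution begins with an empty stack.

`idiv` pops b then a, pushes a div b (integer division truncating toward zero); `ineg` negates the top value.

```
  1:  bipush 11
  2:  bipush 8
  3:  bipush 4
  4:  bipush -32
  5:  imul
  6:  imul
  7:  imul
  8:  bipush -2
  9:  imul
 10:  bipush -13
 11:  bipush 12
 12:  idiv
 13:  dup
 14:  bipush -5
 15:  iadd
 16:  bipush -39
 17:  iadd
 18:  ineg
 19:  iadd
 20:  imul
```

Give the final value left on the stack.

991232

bipush 11  -> [11]
bipush 8   -> [11, 8]
bipush 4   -> [11, 8, 4]
bipush -32 -> [11, 8, 4, -32]
imul       -> [11, 8, -128]
imul       -> [11, -1024]
imul       -> [-11264]
bipush -2  -> [-11264, -2]
imul       -> [22528]
bipush -13 -> [22528, -13]
bipush 12  -> [22528, -13, 12]
idiv       -> [22528, -1]
dup        -> [22528, -1, -1]
bipush -5  -> [22528, -1, -1, -5]
iadd       -> [22528, -1, -6]
bipush -39 -> [22528, -1, -6, -39]
iadd       -> [22528, -1, -45]
ineg       -> [22528, -1, 45]
iadd       -> [22528, 44]
imul       -> [991232]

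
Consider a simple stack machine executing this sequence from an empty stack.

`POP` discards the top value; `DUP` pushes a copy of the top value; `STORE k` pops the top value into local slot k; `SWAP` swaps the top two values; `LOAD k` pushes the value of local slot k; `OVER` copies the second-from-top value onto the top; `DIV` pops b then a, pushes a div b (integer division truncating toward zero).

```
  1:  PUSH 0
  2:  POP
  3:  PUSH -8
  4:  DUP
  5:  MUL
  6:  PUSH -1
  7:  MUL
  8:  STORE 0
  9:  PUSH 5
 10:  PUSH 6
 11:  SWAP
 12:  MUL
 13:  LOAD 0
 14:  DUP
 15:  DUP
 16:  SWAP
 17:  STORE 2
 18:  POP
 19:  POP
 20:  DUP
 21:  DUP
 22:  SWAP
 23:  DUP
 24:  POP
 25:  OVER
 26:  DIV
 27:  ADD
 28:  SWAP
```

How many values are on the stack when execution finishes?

PUSH 0  -> 0
POP     -> (empty)
PUSH -8 -> -8
DUP     -> -8 -8
MUL     -> 64
PUSH -1 -> 64 -1
MUL     -> -64
STORE 0 -> (empty)
PUSH 5  -> 5
PUSH 6  -> 5 6
SWAP    -> 6 5
MUL     -> 30
LOAD 0  -> 30 -64
DUP     -> 30 -64 -64
DUP     -> 30 -64 -64 -64
SWAP    -> 30 -64 -64 -64
STORE 2 -> 30 -64 -64
POP     -> 30 -64
POP     -> 30
DUP     -> 30 30
DUP     -> 30 30 30
SWAP    -> 30 30 30
DUP     -> 30 30 30 30
POP     -> 30 30 30
OVER    -> 30 30 30 30
DIV     -> 30 30 1
ADD     -> 30 31
SWAP    -> 31 30

2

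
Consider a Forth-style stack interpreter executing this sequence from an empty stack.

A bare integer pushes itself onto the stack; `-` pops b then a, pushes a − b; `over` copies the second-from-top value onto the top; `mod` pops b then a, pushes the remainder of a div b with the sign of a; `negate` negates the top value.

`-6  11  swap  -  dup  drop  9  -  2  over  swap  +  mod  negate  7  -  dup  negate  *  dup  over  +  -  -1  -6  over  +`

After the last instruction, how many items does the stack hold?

-6     → -6
11     → -6 11
swap   → 11 -6
-      → 17
dup    → 17 17
drop   → 17
9      → 17 9
-      → 8
2      → 8 2
over   → 8 2 8
swap   → 8 8 2
+      → 8 10
mod    → 8
negate → -8
7      → -8 7
-      → -15
dup    → -15 -15
negate → -15 15
*      → -225
dup    → -225 -225
over   → -225 -225 -225
+      → -225 -450
-      → 225
-1     → 225 -1
-6     → 225 -1 -6
over   → 225 -1 -6 -1
+      → 225 -1 -7

3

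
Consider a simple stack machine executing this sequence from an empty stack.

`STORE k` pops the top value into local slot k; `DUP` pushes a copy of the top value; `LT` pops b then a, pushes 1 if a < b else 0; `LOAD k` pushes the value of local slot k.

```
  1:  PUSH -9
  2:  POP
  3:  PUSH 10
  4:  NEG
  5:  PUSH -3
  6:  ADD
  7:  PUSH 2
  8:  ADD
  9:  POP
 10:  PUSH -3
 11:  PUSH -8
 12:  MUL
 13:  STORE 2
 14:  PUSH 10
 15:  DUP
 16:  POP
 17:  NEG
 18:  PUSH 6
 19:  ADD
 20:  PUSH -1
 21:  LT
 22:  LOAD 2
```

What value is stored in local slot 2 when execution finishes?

24

PUSH -9 → -9
POP     → (empty)
PUSH 10 → 10
NEG     → -10
PUSH -3 → -10 -3
ADD     → -13
PUSH 2  → -13 2
ADD     → -11
POP     → (empty)
PUSH -3 → -3
PUSH -8 → -3 -8
MUL     → 24
STORE 2 → (empty)
PUSH 10 → 10
DUP     → 10 10
POP     → 10
NEG     → -10
PUSH 6  → -10 6
ADD     → -4
PUSH -1 → -4 -1
LT      → 1
LOAD 2  → 1 24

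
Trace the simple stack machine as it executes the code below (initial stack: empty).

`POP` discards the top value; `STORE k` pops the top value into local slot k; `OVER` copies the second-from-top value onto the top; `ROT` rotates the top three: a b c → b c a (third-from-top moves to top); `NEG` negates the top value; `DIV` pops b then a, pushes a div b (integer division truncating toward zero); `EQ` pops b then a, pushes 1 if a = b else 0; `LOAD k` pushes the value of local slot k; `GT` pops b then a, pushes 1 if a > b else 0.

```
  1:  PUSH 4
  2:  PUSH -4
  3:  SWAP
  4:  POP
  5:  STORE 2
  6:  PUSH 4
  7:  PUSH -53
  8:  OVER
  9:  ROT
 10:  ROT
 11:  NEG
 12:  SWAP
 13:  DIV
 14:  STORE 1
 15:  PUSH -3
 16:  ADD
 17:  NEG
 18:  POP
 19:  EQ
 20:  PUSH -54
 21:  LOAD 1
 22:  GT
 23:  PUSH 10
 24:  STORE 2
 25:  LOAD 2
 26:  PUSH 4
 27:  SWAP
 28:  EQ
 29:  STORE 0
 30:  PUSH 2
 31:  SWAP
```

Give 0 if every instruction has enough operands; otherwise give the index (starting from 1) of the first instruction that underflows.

19

PUSH 4   -> [4]
PUSH -4  -> [4, -4]
SWAP     -> [-4, 4]
POP      -> [-4]
STORE 2  -> []
PUSH 4   -> [4]
PUSH -53 -> [4, -53]
OVER     -> [4, -53, 4]
ROT      -> [-53, 4, 4]
ROT      -> [4, 4, -53]
NEG      -> [4, 4, 53]
SWAP     -> [4, 53, 4]
DIV      -> [4, 13]
STORE 1  -> [4]
PUSH -3  -> [4, -3]
ADD      -> [1]
NEG      -> [-1]
POP      -> []
EQ  — needs 2 operands, stack has 0 → underflow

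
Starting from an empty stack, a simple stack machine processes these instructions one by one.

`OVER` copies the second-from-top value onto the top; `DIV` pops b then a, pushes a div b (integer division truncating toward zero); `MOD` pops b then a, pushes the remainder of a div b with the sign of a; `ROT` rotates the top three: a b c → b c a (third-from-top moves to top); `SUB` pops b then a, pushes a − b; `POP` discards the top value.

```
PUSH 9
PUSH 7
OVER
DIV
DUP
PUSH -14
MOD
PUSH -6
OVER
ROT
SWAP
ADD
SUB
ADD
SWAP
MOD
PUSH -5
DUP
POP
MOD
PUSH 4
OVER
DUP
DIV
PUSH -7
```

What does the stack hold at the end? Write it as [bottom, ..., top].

[-1, 4, 1, -7]

PUSH 9   → [9]
PUSH 7   → [9, 7]
OVER     → [9, 7, 9]
DIV      → [9, 0]
DUP      → [9, 0, 0]
PUSH -14 → [9, 0, 0, -14]
MOD      → [9, 0, 0]
PUSH -6  → [9, 0, 0, -6]
OVER     → [9, 0, 0, -6, 0]
ROT      → [9, 0, -6, 0, 0]
SWAP     → [9, 0, -6, 0, 0]
ADD      → [9, 0, -6, 0]
SUB      → [9, 0, -6]
ADD      → [9, -6]
SWAP     → [-6, 9]
MOD      → [-6]
PUSH -5  → [-6, -5]
DUP      → [-6, -5, -5]
POP      → [-6, -5]
MOD      → [-1]
PUSH 4   → [-1, 4]
OVER     → [-1, 4, -1]
DUP      → [-1, 4, -1, -1]
DIV      → [-1, 4, 1]
PUSH -7  → [-1, 4, 1, -7]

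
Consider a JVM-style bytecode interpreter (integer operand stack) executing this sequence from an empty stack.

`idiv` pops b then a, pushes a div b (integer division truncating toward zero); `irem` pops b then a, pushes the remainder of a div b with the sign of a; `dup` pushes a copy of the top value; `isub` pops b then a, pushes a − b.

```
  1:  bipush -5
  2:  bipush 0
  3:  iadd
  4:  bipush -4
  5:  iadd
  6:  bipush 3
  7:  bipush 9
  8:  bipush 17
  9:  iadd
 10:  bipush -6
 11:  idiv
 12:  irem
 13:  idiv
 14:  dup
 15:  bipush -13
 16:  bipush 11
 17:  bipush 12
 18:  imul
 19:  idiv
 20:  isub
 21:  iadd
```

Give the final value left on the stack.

-6

bipush -5  -> -5
bipush 0   -> -5 0
iadd       -> -5
bipush -4  -> -5 -4
iadd       -> -9
bipush 3   -> -9 3
bipush 9   -> -9 3 9
bipush 17  -> -9 3 9 17
iadd       -> -9 3 26
bipush -6  -> -9 3 26 -6
idiv       -> -9 3 -4
irem       -> -9 3
idiv       -> -3
dup        -> -3 -3
bipush -13 -> -3 -3 -13
bipush 11  -> -3 -3 -13 11
bipush 12  -> -3 -3 -13 11 12
imul       -> -3 -3 -13 132
idiv       -> -3 -3 0
isub       -> -3 -3
iadd       -> -6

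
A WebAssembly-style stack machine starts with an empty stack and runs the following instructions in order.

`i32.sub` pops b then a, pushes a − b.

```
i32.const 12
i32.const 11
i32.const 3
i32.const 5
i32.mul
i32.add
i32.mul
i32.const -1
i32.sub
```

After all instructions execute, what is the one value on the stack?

313

i32.const 12  [12]
i32.const 11  [12, 11]
i32.const 3   [12, 11, 3]
i32.const 5   [12, 11, 3, 5]
i32.mul       [12, 11, 15]
i32.add       [12, 26]
i32.mul       [312]
i32.const -1  [312, -1]
i32.sub       [313]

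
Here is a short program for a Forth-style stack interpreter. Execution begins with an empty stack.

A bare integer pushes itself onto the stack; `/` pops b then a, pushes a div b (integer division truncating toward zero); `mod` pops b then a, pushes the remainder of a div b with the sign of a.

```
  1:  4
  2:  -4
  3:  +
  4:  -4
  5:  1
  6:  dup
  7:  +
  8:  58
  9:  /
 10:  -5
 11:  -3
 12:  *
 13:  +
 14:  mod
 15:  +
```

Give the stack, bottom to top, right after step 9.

4   → 4
-4  → 4 -4
+   → 0
-4  → 0 -4
1   → 0 -4 1
dup → 0 -4 1 1
+   → 0 -4 2
58  → 0 -4 2 58
/   → 0 -4 0

[0, -4, 0]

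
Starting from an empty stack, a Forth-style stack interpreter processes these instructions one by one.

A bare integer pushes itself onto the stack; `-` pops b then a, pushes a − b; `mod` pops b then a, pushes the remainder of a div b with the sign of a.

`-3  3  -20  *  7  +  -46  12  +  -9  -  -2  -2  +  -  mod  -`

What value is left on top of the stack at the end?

-3  -> -3
3   -> -3 3
-20 -> -3 3 -20
*   -> -3 -60
7   -> -3 -60 7
+   -> -3 -53
-46 -> -3 -53 -46
12  -> -3 -53 -46 12
+   -> -3 -53 -34
-9  -> -3 -53 -34 -9
-   -> -3 -53 -25
-2  -> -3 -53 -25 -2
-2  -> -3 -53 -25 -2 -2
+   -> -3 -53 -25 -4
-   -> -3 -53 -21
mod -> -3 -11
-   -> 8

8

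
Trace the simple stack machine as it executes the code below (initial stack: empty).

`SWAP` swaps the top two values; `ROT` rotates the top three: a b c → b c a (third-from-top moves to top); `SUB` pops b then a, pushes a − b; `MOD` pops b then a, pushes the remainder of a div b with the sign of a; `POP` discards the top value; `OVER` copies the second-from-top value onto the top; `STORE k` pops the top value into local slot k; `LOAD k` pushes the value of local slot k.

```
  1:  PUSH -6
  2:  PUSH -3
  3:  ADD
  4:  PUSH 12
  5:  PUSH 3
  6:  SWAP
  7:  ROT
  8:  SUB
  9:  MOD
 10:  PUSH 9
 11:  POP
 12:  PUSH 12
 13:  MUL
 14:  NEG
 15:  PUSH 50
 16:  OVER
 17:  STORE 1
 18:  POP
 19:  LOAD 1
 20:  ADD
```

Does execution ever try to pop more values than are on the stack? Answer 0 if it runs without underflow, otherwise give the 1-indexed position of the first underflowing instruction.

0

PUSH -6  -6
PUSH -3  -6 -3
ADD      -9
PUSH 12  -9 12
PUSH 3   -9 12 3
SWAP     -9 3 12
ROT      3 12 -9
SUB      3 21
MOD      3
PUSH 9   3 9
POP      3
PUSH 12  3 12
MUL      36
NEG      -36
PUSH 50  -36 50
OVER     -36 50 -36
STORE 1  -36 50
POP      -36
LOAD 1   -36 -36
ADD      -72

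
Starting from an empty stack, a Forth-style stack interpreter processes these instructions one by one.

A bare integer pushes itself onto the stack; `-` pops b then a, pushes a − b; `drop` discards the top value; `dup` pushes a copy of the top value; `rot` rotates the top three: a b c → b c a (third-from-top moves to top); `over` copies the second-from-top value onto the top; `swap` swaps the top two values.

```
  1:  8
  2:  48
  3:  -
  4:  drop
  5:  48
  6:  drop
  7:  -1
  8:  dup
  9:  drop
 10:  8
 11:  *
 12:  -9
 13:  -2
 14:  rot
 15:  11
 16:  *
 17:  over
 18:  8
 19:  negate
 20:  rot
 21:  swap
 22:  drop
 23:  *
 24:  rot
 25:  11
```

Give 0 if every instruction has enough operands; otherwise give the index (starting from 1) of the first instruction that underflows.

8       [8]
48      [8, 48]
-       [-40]
drop    []
48      [48]
drop    []
-1      [-1]
dup     [-1, -1]
drop    [-1]
8       [-1, 8]
*       [-8]
-9      [-8, -9]
-2      [-8, -9, -2]
rot     [-9, -2, -8]
11      [-9, -2, -8, 11]
*       [-9, -2, -88]
over    [-9, -2, -88, -2]
8       [-9, -2, -88, -2, 8]
negate  [-9, -2, -88, -2, -8]
rot     [-9, -2, -2, -8, -88]
swap    [-9, -2, -2, -88, -8]
drop    [-9, -2, -2, -88]
*       [-9, -2, 176]
rot     [-2, 176, -9]
11      [-2, 176, -9, 11]

0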